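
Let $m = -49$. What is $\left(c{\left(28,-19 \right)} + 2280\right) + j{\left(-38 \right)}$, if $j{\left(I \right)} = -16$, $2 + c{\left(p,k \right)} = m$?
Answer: $2213$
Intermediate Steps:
$c{\left(p,k \right)} = -51$ ($c{\left(p,k \right)} = -2 - 49 = -51$)
$\left(c{\left(28,-19 \right)} + 2280\right) + j{\left(-38 \right)} = \left(-51 + 2280\right) - 16 = 2229 - 16 = 2213$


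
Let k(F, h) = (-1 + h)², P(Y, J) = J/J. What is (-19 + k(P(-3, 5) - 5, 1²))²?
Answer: 361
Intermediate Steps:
P(Y, J) = 1
(-19 + k(P(-3, 5) - 5, 1²))² = (-19 + (-1 + 1²)²)² = (-19 + (-1 + 1)²)² = (-19 + 0²)² = (-19 + 0)² = (-19)² = 361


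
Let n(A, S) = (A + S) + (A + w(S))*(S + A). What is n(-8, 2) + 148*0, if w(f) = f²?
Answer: 18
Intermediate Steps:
n(A, S) = A + S + (A + S)*(A + S²) (n(A, S) = (A + S) + (A + S²)*(S + A) = (A + S) + (A + S²)*(A + S) = (A + S) + (A + S)*(A + S²) = A + S + (A + S)*(A + S²))
n(-8, 2) + 148*0 = (-8 + 2 + (-8)² + 2³ - 8*2 - 8*2²) + 148*0 = (-8 + 2 + 64 + 8 - 16 - 8*4) + 0 = (-8 + 2 + 64 + 8 - 16 - 32) + 0 = 18 + 0 = 18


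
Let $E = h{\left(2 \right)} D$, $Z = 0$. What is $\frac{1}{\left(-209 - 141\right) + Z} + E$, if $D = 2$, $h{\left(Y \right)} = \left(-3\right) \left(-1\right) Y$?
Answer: $\frac{4199}{350} \approx 11.997$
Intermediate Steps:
$h{\left(Y \right)} = 3 Y$
$E = 12$ ($E = 3 \cdot 2 \cdot 2 = 6 \cdot 2 = 12$)
$\frac{1}{\left(-209 - 141\right) + Z} + E = \frac{1}{\left(-209 - 141\right) + 0} + 12 = \frac{1}{-350 + 0} + 12 = \frac{1}{-350} + 12 = - \frac{1}{350} + 12 = \frac{4199}{350}$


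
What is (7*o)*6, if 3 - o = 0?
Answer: 126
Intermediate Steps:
o = 3 (o = 3 - 1*0 = 3 + 0 = 3)
(7*o)*6 = (7*3)*6 = 21*6 = 126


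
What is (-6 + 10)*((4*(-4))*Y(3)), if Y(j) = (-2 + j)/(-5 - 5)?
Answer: 32/5 ≈ 6.4000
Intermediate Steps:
Y(j) = ⅕ - j/10 (Y(j) = (-2 + j)/(-10) = (-2 + j)*(-⅒) = ⅕ - j/10)
(-6 + 10)*((4*(-4))*Y(3)) = (-6 + 10)*((4*(-4))*(⅕ - ⅒*3)) = 4*(-16*(⅕ - 3/10)) = 4*(-16*(-⅒)) = 4*(8/5) = 32/5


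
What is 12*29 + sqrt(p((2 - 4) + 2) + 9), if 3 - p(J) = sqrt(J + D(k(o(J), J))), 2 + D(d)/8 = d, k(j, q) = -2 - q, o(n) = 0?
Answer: 348 + 2*sqrt(3 - I*sqrt(2)) ≈ 351.55 - 0.79577*I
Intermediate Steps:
D(d) = -16 + 8*d
p(J) = 3 - sqrt(-32 - 7*J) (p(J) = 3 - sqrt(J + (-16 + 8*(-2 - J))) = 3 - sqrt(J + (-16 + (-16 - 8*J))) = 3 - sqrt(J + (-32 - 8*J)) = 3 - sqrt(-32 - 7*J))
12*29 + sqrt(p((2 - 4) + 2) + 9) = 12*29 + sqrt((3 - sqrt(-32 - 7*((2 - 4) + 2))) + 9) = 348 + sqrt((3 - sqrt(-32 - 7*(-2 + 2))) + 9) = 348 + sqrt((3 - sqrt(-32 - 7*0)) + 9) = 348 + sqrt((3 - sqrt(-32 + 0)) + 9) = 348 + sqrt((3 - sqrt(-32)) + 9) = 348 + sqrt((3 - 4*I*sqrt(2)) + 9) = 348 + sqrt(12 - 4*I*sqrt(2))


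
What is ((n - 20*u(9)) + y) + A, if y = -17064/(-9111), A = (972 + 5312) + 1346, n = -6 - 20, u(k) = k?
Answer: 22552376/3037 ≈ 7425.9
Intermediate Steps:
n = -26
A = 7630 (A = 6284 + 1346 = 7630)
y = 5688/3037 (y = -17064*(-1/9111) = 5688/3037 ≈ 1.8729)
((n - 20*u(9)) + y) + A = ((-26 - 20*9) + 5688/3037) + 7630 = ((-26 - 180) + 5688/3037) + 7630 = (-206 + 5688/3037) + 7630 = -619934/3037 + 7630 = 22552376/3037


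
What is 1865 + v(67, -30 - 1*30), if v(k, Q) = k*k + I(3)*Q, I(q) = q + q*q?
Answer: 5634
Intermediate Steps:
I(q) = q + q²
v(k, Q) = k² + 12*Q (v(k, Q) = k*k + (3*(1 + 3))*Q = k² + (3*4)*Q = k² + 12*Q)
1865 + v(67, -30 - 1*30) = 1865 + (67² + 12*(-30 - 1*30)) = 1865 + (4489 + 12*(-30 - 30)) = 1865 + (4489 + 12*(-60)) = 1865 + (4489 - 720) = 1865 + 3769 = 5634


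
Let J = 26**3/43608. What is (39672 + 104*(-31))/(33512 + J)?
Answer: 198678048/182676109 ≈ 1.0876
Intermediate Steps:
J = 2197/5451 (J = 17576*(1/43608) = 2197/5451 ≈ 0.40305)
(39672 + 104*(-31))/(33512 + J) = (39672 + 104*(-31))/(33512 + 2197/5451) = (39672 - 3224)/(182676109/5451) = 36448*(5451/182676109) = 198678048/182676109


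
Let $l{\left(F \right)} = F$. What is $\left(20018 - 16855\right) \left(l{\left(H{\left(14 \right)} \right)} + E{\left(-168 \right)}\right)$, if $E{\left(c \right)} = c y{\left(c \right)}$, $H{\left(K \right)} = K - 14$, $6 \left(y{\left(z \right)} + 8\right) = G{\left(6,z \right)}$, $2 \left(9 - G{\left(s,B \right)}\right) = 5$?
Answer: $3675406$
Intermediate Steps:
$G{\left(s,B \right)} = \frac{13}{2}$ ($G{\left(s,B \right)} = 9 - \frac{5}{2} = \frac{13}{2}$)
$y{\left(z \right)} = - \frac{83}{12}$ ($y{\left(z \right)} = -8 + \frac{1}{6} \cdot \frac{13}{2} = -8 + \frac{13}{12} = - \frac{83}{12}$)
$H{\left(K \right)} = -14 + K$
$E{\left(c \right)} = - \frac{83 c}{12}$ ($E{\left(c \right)} = c \left(- \frac{83}{12}\right) = - \frac{83 c}{12}$)
$\left(20018 - 16855\right) \left(l{\left(H{\left(14 \right)} \right)} + E{\left(-168 \right)}\right) = \left(20018 - 16855\right) \left(\left(-14 + 14\right) - -1162\right) = 3163 \left(0 + 1162\right) = 3163 \cdot 1162 = 3675406$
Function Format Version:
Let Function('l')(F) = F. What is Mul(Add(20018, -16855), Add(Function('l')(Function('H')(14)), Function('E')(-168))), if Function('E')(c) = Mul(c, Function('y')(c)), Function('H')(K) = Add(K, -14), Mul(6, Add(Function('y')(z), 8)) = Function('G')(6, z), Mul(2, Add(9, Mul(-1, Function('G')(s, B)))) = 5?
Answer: 3675406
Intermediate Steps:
Function('G')(s, B) = Rational(13, 2) (Function('G')(s, B) = Add(9, Mul(Rational(-1, 2), 5)) = Add(9, Rational(-5, 2)) = Rational(13, 2))
Function('y')(z) = Rational(-83, 12) (Function('y')(z) = Add(-8, Mul(Rational(1, 6), Rational(13, 2))) = Add(-8, Rational(13, 12)) = Rational(-83, 12))
Function('H')(K) = Add(-14, K)
Function('E')(c) = Mul(Rational(-83, 12), c) (Function('E')(c) = Mul(c, Rational(-83, 12)) = Mul(Rational(-83, 12), c))
Mul(Add(20018, -16855), Add(Function('l')(Function('H')(14)), Function('E')(-168))) = Mul(Add(20018, -16855), Add(Add(-14, 14), Mul(Rational(-83, 12), -168))) = Mul(3163, Add(0, 1162)) = Mul(3163, 1162) = 3675406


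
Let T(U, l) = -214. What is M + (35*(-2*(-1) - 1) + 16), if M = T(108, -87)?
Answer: -163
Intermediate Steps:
M = -214
M + (35*(-2*(-1) - 1) + 16) = -214 + (35*(-2*(-1) - 1) + 16) = -214 + (35*(2 - 1) + 16) = -214 + (35*1 + 16) = -214 + (35 + 16) = -214 + 51 = -163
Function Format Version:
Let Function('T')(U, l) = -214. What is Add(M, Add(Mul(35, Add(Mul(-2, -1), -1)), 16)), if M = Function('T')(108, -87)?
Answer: -163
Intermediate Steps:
M = -214
Add(M, Add(Mul(35, Add(Mul(-2, -1), -1)), 16)) = Add(-214, Add(Mul(35, Add(Mul(-2, -1), -1)), 16)) = Add(-214, Add(Mul(35, Add(2, -1)), 16)) = Add(-214, Add(Mul(35, 1), 16)) = Add(-214, Add(35, 16)) = Add(-214, 51) = -163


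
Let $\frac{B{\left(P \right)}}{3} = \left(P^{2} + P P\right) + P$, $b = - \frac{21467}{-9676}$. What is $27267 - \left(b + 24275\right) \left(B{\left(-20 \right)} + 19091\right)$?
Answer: $- \frac{5034014515685}{9676} \approx -5.2026 \cdot 10^{8}$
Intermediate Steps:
$b = \frac{21467}{9676}$ ($b = \left(-21467\right) \left(- \frac{1}{9676}\right) = \frac{21467}{9676} \approx 2.2186$)
$B{\left(P \right)} = 3 P + 6 P^{2}$ ($B{\left(P \right)} = 3 \left(\left(P^{2} + P P\right) + P\right) = 3 \left(\left(P^{2} + P^{2}\right) + P\right) = 3 \left(2 P^{2} + P\right) = 3 \left(P + 2 P^{2}\right) = 3 P + 6 P^{2}$)
$27267 - \left(b + 24275\right) \left(B{\left(-20 \right)} + 19091\right) = 27267 - \left(\frac{21467}{9676} + 24275\right) \left(3 \left(-20\right) \left(1 + 2 \left(-20\right)\right) + 19091\right) = 27267 - \frac{234906367 \left(3 \left(-20\right) \left(1 - 40\right) + 19091\right)}{9676} = 27267 - \frac{234906367 \left(3 \left(-20\right) \left(-39\right) + 19091\right)}{9676} = 27267 - \frac{234906367 \left(2340 + 19091\right)}{9676} = 27267 - \frac{234906367}{9676} \cdot 21431 = 27267 - \frac{5034278351177}{9676} = - \frac{5034014515685}{9676}$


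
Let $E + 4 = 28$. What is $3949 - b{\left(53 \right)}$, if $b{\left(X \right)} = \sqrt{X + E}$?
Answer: $3949 - \sqrt{77} \approx 3940.2$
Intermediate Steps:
$E = 24$ ($E = -4 + 28 = 24$)
$b{\left(X \right)} = \sqrt{24 + X}$ ($b{\left(X \right)} = \sqrt{X + 24} = \sqrt{24 + X}$)
$3949 - b{\left(53 \right)} = 3949 - \sqrt{24 + 53} = 3949 - \sqrt{77}$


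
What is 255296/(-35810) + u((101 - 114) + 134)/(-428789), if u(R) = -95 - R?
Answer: -54730190792/7677467045 ≈ -7.1287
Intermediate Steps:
255296/(-35810) + u((101 - 114) + 134)/(-428789) = 255296/(-35810) + (-95 - ((101 - 114) + 134))/(-428789) = 255296*(-1/35810) + (-95 - (-13 + 134))*(-1/428789) = -127648/17905 + (-95 - 1*121)*(-1/428789) = -127648/17905 + (-95 - 121)*(-1/428789) = -127648/17905 - 216*(-1/428789) = -127648/17905 + 216/428789 = -54730190792/7677467045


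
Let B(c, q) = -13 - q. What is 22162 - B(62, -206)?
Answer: 21969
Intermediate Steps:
22162 - B(62, -206) = 22162 - (-13 - 1*(-206)) = 22162 - (-13 + 206) = 22162 - 1*193 = 22162 - 193 = 21969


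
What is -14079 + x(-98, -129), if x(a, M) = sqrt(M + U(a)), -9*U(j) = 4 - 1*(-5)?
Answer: -14079 + I*sqrt(130) ≈ -14079.0 + 11.402*I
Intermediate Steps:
U(j) = -1 (U(j) = -(4 - 1*(-5))/9 = -(4 + 5)/9 = -1/9*9 = -1)
x(a, M) = sqrt(-1 + M) (x(a, M) = sqrt(M - 1) = sqrt(-1 + M))
-14079 + x(-98, -129) = -14079 + sqrt(-1 - 129) = -14079 + sqrt(-130) = -14079 + I*sqrt(130)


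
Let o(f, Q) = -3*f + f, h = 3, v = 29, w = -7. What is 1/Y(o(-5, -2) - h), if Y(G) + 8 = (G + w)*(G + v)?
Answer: -1/8 ≈ -0.12500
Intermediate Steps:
o(f, Q) = -2*f
Y(G) = -8 + (-7 + G)*(29 + G) (Y(G) = -8 + (G - 7)*(G + 29) = -8 + (-7 + G)*(29 + G))
1/Y(o(-5, -2) - h) = 1/(-211 + (-2*(-5) - 1*3)**2 + 22*(-2*(-5) - 1*3)) = 1/(-211 + (10 - 3)**2 + 22*(10 - 3)) = 1/(-211 + 7**2 + 22*7) = 1/(-211 + 49 + 154) = 1/(-8) = -1/8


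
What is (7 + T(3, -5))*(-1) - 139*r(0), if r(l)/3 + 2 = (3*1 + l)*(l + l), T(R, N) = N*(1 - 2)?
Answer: 822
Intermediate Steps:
T(R, N) = -N (T(R, N) = N*(-1) = -N)
r(l) = -6 + 6*l*(3 + l) (r(l) = -6 + 3*((3*1 + l)*(l + l)) = -6 + 3*((3 + l)*(2*l)) = -6 + 3*(2*l*(3 + l)) = -6 + 6*l*(3 + l))
(7 + T(3, -5))*(-1) - 139*r(0) = (7 - 1*(-5))*(-1) - 139*(-6 + 6*0**2 + 18*0) = (7 + 5)*(-1) - 139*(-6 + 6*0 + 0) = 12*(-1) - 139*(-6 + 0 + 0) = -12 - 139*(-6) = -12 + 834 = 822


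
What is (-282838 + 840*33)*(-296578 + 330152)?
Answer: -8565331732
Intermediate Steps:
(-282838 + 840*33)*(-296578 + 330152) = (-282838 + 27720)*33574 = -255118*33574 = -8565331732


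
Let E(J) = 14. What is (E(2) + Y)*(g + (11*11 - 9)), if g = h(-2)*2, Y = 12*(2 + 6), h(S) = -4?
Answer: 11440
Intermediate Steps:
Y = 96 (Y = 12*8 = 96)
g = -8 (g = -4*2 = -8)
(E(2) + Y)*(g + (11*11 - 9)) = (14 + 96)*(-8 + (11*11 - 9)) = 110*(-8 + (121 - 9)) = 110*(-8 + 112) = 110*104 = 11440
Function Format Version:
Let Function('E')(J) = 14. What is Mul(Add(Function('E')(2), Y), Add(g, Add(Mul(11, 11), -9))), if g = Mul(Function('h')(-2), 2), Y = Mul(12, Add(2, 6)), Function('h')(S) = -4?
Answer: 11440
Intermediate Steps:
Y = 96 (Y = Mul(12, 8) = 96)
g = -8 (g = Mul(-4, 2) = -8)
Mul(Add(Function('E')(2), Y), Add(g, Add(Mul(11, 11), -9))) = Mul(Add(14, 96), Add(-8, Add(Mul(11, 11), -9))) = Mul(110, Add(-8, Add(121, -9))) = Mul(110, Add(-8, 112)) = Mul(110, 104) = 11440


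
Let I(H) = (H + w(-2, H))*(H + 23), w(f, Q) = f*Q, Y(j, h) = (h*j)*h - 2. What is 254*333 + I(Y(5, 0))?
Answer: 84624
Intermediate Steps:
Y(j, h) = -2 + j*h² (Y(j, h) = j*h² - 2 = -2 + j*h²)
w(f, Q) = Q*f
I(H) = -H*(23 + H) (I(H) = (H + H*(-2))*(H + 23) = (H - 2*H)*(23 + H) = (-H)*(23 + H) = -H*(23 + H))
254*333 + I(Y(5, 0)) = 254*333 + (-2 + 5*0²)*(-23 - (-2 + 5*0²)) = 84582 + (-2 + 5*0)*(-23 - (-2 + 5*0)) = 84582 + (-2 + 0)*(-23 - (-2 + 0)) = 84582 - 2*(-23 - 1*(-2)) = 84582 - 2*(-23 + 2) = 84582 - 2*(-21) = 84582 + 42 = 84624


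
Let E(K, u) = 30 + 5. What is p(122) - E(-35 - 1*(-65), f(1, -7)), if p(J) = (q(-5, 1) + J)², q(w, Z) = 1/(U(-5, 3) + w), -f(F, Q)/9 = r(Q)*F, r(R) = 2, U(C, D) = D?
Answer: 58909/4 ≈ 14727.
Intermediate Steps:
f(F, Q) = -18*F
E(K, u) = 35
q(w, Z) = 1/(3 + w)
p(J) = (-½ + J)² (p(J) = (1/(3 - 5) + J)² = (1/(-2) + J)² = (-½ + J)²)
p(122) - E(-35 - 1*(-65), f(1, -7)) = (-1 + 2*122)²/4 - 1*35 = (-1 + 244)²/4 - 35 = (¼)*243² - 35 = (¼)*59049 - 35 = 59049/4 - 35 = 58909/4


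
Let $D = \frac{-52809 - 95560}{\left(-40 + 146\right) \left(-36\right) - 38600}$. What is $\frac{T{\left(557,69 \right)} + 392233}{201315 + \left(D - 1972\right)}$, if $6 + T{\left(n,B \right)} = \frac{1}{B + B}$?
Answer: $\frac{1147932351016}{583428192933} \approx 1.9676$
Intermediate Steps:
$T{\left(n,B \right)} = -6 + \frac{1}{2 B}$ ($T{\left(n,B \right)} = -6 + \frac{1}{B + B} = -6 + \frac{1}{2 B}$)
$D = \frac{148369}{42416}$ ($D = - \frac{148369}{106 \left(-36\right) - 38600} = - \frac{148369}{-3816 - 38600} = - \frac{148369}{-42416} = \left(-148369\right) \left(- \frac{1}{42416}\right) = \frac{148369}{42416} \approx 3.4979$)
$\frac{T{\left(557,69 \right)} + 392233}{201315 + \left(D - 1972\right)} = \frac{\left(-6 + \frac{1}{2 \cdot 69}\right) + 392233}{201315 + \left(\frac{148369}{42416} - 1972\right)} = \frac{\left(-6 + \frac{1}{2} \cdot \frac{1}{69}\right) + 392233}{201315 + \left(\frac{148369}{42416} - 1972\right)} = \frac{\left(-6 + \frac{1}{138}\right) + 392233}{201315 - \frac{83495983}{42416}} = \frac{- \frac{827}{138} + 392233}{\frac{8455481057}{42416}} = \frac{54127327}{138} \cdot \frac{42416}{8455481057} = \frac{1147932351016}{583428192933}$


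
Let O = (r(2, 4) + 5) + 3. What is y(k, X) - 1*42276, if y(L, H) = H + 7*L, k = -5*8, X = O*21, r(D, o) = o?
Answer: -42304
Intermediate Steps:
O = 12 (O = (4 + 5) + 3 = 9 + 3 = 12)
X = 252 (X = 12*21 = 252)
k = -40
y(k, X) - 1*42276 = (252 + 7*(-40)) - 1*42276 = (252 - 280) - 42276 = -28 - 42276 = -42304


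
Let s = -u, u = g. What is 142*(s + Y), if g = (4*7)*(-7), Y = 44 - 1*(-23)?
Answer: 37346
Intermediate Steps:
Y = 67 (Y = 44 + 23 = 67)
g = -196 (g = 28*(-7) = -196)
u = -196
s = 196 (s = -1*(-196) = 196)
142*(s + Y) = 142*(196 + 67) = 142*263 = 37346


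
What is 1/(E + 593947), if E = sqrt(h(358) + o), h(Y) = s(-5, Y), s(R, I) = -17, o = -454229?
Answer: 593947/352773493055 - I*sqrt(454246)/352773493055 ≈ 1.6836e-6 - 1.9105e-9*I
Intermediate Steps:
h(Y) = -17
E = I*sqrt(454246) (E = sqrt(-17 - 454229) = sqrt(-454246) = I*sqrt(454246) ≈ 673.98*I)
1/(E + 593947) = 1/(I*sqrt(454246) + 593947) = 1/(593947 + I*sqrt(454246))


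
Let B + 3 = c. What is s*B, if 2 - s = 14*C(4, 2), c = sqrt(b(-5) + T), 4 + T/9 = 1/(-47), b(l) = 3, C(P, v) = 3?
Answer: 120 - 80*I*sqrt(18330)/47 ≈ 120.0 - 230.45*I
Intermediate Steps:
T = -1701/47 (T = -36 + 9/(-47) = -36 + 9*(-1/47) = -36 - 9/47 = -1701/47 ≈ -36.191)
c = 2*I*sqrt(18330)/47 (c = sqrt(3 - 1701/47) = sqrt(-1560/47) = 2*I*sqrt(18330)/47 ≈ 5.7612*I)
s = -40 (s = 2 - 14*3 = 2 - 1*42 = 2 - 42 = -40)
B = -3 + 2*I*sqrt(18330)/47 ≈ -3.0 + 5.7612*I
s*B = -40*(-3 + 2*I*sqrt(18330)/47) = 120 - 80*I*sqrt(18330)/47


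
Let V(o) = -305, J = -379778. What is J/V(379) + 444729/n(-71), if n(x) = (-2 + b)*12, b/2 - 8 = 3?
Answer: 15119271/4880 ≈ 3098.2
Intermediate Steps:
b = 22 (b = 16 + 2*3 = 16 + 6 = 22)
n(x) = 240 (n(x) = (-2 + 22)*12 = 20*12 = 240)
J/V(379) + 444729/n(-71) = -379778/(-305) + 444729/240 = -379778*(-1/305) + 444729*(1/240) = 379778/305 + 148243/80 = 15119271/4880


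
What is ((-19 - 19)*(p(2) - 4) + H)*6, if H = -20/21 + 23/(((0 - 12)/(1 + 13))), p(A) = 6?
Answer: -4359/7 ≈ -622.71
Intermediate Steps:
H = -389/14 (H = -20*1/21 + 23/((-12/14)) = -20/21 + 23/((-12*1/14)) = -20/21 + 23/(-6/7) = -20/21 + 23*(-7/6) = -20/21 - 161/6 = -389/14 ≈ -27.786)
((-19 - 19)*(p(2) - 4) + H)*6 = ((-19 - 19)*(6 - 4) - 389/14)*6 = (-38*2 - 389/14)*6 = (-76 - 389/14)*6 = -1453/14*6 = -4359/7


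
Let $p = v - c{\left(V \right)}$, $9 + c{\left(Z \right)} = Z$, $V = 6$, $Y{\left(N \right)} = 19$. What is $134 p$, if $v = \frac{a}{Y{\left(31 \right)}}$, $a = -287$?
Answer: $- \frac{30820}{19} \approx -1622.1$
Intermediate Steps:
$v = - \frac{287}{19} \approx -15.105$
$c{\left(Z \right)} = -9 + Z$
$p = - \frac{230}{19}$ ($p = - \frac{287}{19} - \left(-9 + 6\right) = - \frac{287}{19} - -3 = - \frac{287}{19} + 3 = - \frac{230}{19} \approx -12.105$)
$134 p = 134 \left(- \frac{230}{19}\right) = - \frac{30820}{19}$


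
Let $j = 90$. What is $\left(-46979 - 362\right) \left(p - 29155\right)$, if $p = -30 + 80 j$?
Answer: $1040791885$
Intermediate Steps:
$p = 7170$ ($p = -30 + 80 \cdot 90 = -30 + 7200 = 7170$)
$\left(-46979 - 362\right) \left(p - 29155\right) = \left(-46979 - 362\right) \left(7170 - 29155\right) = \left(-47341\right) \left(-21985\right) = 1040791885$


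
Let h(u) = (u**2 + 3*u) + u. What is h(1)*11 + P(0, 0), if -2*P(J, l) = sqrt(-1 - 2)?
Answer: 55 - I*sqrt(3)/2 ≈ 55.0 - 0.86602*I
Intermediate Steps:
h(u) = u**2 + 4*u
P(J, l) = -I*sqrt(3)/2 (P(J, l) = -sqrt(-1 - 2)/2 = -I*sqrt(3)/2)
h(1)*11 + P(0, 0) = (1*(4 + 1))*11 - I*sqrt(3)/2 = (1*5)*11 - I*sqrt(3)/2 = 5*11 - I*sqrt(3)/2 = 55 - I*sqrt(3)/2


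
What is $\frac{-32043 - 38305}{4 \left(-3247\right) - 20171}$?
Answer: $\frac{70348}{33159} \approx 2.1215$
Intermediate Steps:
$\frac{-32043 - 38305}{4 \left(-3247\right) - 20171} = - \frac{70348}{-12988 - 20171} = - \frac{70348}{-33159} = \left(-70348\right) \left(- \frac{1}{33159}\right) = \frac{70348}{33159}$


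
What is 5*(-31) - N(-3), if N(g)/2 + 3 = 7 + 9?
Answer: -181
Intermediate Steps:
N(g) = 26 (N(g) = -6 + 2*(7 + 9) = -6 + 2*16 = -6 + 32 = 26)
5*(-31) - N(-3) = 5*(-31) - 1*26 = -155 - 26 = -181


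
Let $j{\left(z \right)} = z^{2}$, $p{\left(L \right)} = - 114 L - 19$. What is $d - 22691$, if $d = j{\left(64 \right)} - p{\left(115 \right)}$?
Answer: $-5466$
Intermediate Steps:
$p{\left(L \right)} = -19 - 114 L$
$d = 17225$ ($d = 64^{2} - \left(-19 - 13110\right) = 4096 - \left(-19 - 13110\right) = 4096 - -13129 = 4096 + 13129 = 17225$)
$d - 22691 = 17225 - 22691 = -5466$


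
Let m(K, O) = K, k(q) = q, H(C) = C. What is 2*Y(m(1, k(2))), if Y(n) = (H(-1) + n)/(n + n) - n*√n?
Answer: -2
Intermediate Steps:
Y(n) = -n^(3/2) + (-1 + n)/(2*n) (Y(n) = (-1 + n)/(n + n) - n*√n = (-1 + n)/((2*n)) - n^(3/2) = (-1 + n)*(1/(2*n)) - n^(3/2) = (-1 + n)/(2*n) - n^(3/2) = -n^(3/2) + (-1 + n)/(2*n))
2*Y(m(1, k(2))) = 2*((½)*(-1 + 1 - 2*1^(5/2))/1) = 2*((½)*1*(-1 + 1 - 2*1)) = 2*((½)*1*(-1 + 1 - 2)) = 2*((½)*1*(-2)) = 2*(-1) = -2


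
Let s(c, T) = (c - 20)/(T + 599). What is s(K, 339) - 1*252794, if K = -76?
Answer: -118560434/469 ≈ -2.5279e+5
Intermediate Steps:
s(c, T) = (-20 + c)/(599 + T)
s(K, 339) - 1*252794 = (-20 - 76)/(599 + 339) - 1*252794 = -96/938 - 252794 = (1/938)*(-96) - 252794 = -48/469 - 252794 = -118560434/469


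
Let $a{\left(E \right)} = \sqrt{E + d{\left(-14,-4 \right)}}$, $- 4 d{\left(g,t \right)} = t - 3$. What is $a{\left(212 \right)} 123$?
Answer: $\frac{369 \sqrt{95}}{2} \approx 1798.3$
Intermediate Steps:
$d{\left(g,t \right)} = \frac{3}{4} - \frac{t}{4}$ ($d{\left(g,t \right)} = - \frac{t - 3}{4} = - \frac{-3 + t}{4} = \frac{3}{4} - \frac{t}{4}$)
$a{\left(E \right)} = \sqrt{\frac{7}{4} + E}$ ($a{\left(E \right)} = \sqrt{E + \left(\frac{3}{4} - -1\right)} = \sqrt{E + \left(\frac{3}{4} + 1\right)} = \sqrt{E + \frac{7}{4}} = \sqrt{\frac{7}{4} + E}$)
$a{\left(212 \right)} 123 = \frac{\sqrt{7 + 4 \cdot 212}}{2} \cdot 123 = \frac{\sqrt{7 + 848}}{2} \cdot 123 = \frac{\sqrt{855}}{2} \cdot 123 = \frac{3 \sqrt{95}}{2} \cdot 123 = \frac{369 \sqrt{95}}{2}$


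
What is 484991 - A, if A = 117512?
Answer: 367479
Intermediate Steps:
484991 - A = 484991 - 1*117512 = 484991 - 117512 = 367479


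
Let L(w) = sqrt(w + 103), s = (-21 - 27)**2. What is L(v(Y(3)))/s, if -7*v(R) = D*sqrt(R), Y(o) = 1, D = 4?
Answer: sqrt(5019)/16128 ≈ 0.0043927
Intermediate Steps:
s = 2304 (s = (-48)**2 = 2304)
v(R) = -4*sqrt(R)/7
L(w) = sqrt(103 + w)
L(v(Y(3)))/s = sqrt(103 - 4*sqrt(1)/7)/2304 = sqrt(103 - 4/7*1)*(1/2304) = sqrt(103 - 4/7)*(1/2304) = sqrt(717/7)*(1/2304) = (sqrt(5019)/7)*(1/2304) = sqrt(5019)/16128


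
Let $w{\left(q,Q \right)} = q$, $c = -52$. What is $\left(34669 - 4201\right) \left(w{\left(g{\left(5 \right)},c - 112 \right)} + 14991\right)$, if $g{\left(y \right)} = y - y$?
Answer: $456745788$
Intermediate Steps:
$g{\left(y \right)} = 0$
$\left(34669 - 4201\right) \left(w{\left(g{\left(5 \right)},c - 112 \right)} + 14991\right) = \left(34669 - 4201\right) \left(0 + 14991\right) = 30468 \cdot 14991 = 456745788$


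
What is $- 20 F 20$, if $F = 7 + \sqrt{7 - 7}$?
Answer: $-2800$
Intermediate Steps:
$F = 7$ ($F = 7 + \sqrt{0} = 7 + 0 = 7$)
$- 20 F 20 = \left(-20\right) 7 \cdot 20 = \left(-140\right) 20 = -2800$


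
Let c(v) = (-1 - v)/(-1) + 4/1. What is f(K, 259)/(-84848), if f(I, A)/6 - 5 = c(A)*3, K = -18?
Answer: -2391/42424 ≈ -0.056360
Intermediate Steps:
c(v) = 5 + v (c(v) = (-1 - v)*(-1) + 4*1 = (1 + v) + 4 = 5 + v)
f(I, A) = 120 + 18*A (f(I, A) = 30 + 6*((5 + A)*3) = 30 + 6*(15 + 3*A) = 30 + (90 + 18*A) = 120 + 18*A)
f(K, 259)/(-84848) = (120 + 18*259)/(-84848) = (120 + 4662)*(-1/84848) = 4782*(-1/84848) = -2391/42424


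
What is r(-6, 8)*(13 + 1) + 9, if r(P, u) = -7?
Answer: -89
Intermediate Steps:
r(-6, 8)*(13 + 1) + 9 = -7*(13 + 1) + 9 = -7*14 + 9 = -98 + 9 = -89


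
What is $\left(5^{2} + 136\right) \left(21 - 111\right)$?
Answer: $-14490$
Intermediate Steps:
$\left(5^{2} + 136\right) \left(21 - 111\right) = \left(25 + 136\right) \left(-90\right) = 161 \left(-90\right) = -14490$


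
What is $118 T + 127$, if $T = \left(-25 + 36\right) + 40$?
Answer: $6145$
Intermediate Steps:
$T = 51$ ($T = 11 + 40 = 51$)
$118 T + 127 = 118 \cdot 51 + 127 = 6018 + 127 = 6145$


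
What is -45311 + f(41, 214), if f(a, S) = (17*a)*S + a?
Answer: 103888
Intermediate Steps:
f(a, S) = a + 17*S*a (f(a, S) = 17*S*a + a = a + 17*S*a)
-45311 + f(41, 214) = -45311 + 41*(1 + 17*214) = -45311 + 41*(1 + 3638) = -45311 + 41*3639 = -45311 + 149199 = 103888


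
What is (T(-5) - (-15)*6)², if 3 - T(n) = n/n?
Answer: 8464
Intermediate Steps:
T(n) = 2 (T(n) = 3 - n/n = 3 - 1*1 = 3 - 1 = 2)
(T(-5) - (-15)*6)² = (2 - (-15)*6)² = (2 - 5*(-18))² = (2 + 90)² = 92² = 8464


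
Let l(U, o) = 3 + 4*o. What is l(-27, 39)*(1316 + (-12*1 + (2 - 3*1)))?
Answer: 207177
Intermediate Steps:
l(-27, 39)*(1316 + (-12*1 + (2 - 3*1))) = (3 + 4*39)*(1316 + (-12*1 + (2 - 3*1))) = (3 + 156)*(1316 + (-12 + (2 - 3))) = 159*(1316 + (-12 - 1)) = 159*(1316 - 13) = 159*1303 = 207177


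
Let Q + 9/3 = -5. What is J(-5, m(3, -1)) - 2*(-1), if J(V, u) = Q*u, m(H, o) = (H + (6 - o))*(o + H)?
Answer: -158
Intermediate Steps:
Q = -8 (Q = -3 - 5 = -8)
m(H, o) = (H + o)*(6 + H - o) (m(H, o) = (6 + H - o)*(H + o) = (H + o)*(6 + H - o))
J(V, u) = -8*u
J(-5, m(3, -1)) - 2*(-1) = -8*(3² - 1*(-1)² + 6*3 + 6*(-1)) - 2*(-1) = -8*(9 - 1*1 + 18 - 6) + 2 = -8*(9 - 1 + 18 - 6) + 2 = -8*20 + 2 = -160 + 2 = -158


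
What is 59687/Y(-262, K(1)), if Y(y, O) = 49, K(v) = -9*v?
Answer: 59687/49 ≈ 1218.1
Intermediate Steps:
59687/Y(-262, K(1)) = 59687/49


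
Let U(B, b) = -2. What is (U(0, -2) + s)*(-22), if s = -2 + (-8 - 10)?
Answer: 484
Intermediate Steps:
s = -20 (s = -2 - 18 = -20)
(U(0, -2) + s)*(-22) = (-2 - 20)*(-22) = -22*(-22) = 484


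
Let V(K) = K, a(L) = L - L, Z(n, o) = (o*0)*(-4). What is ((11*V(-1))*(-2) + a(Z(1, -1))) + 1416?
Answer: 1438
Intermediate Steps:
Z(n, o) = 0 (Z(n, o) = 0*(-4) = 0)
a(L) = 0
((11*V(-1))*(-2) + a(Z(1, -1))) + 1416 = ((11*(-1))*(-2) + 0) + 1416 = (-11*(-2) + 0) + 1416 = (22 + 0) + 1416 = 22 + 1416 = 1438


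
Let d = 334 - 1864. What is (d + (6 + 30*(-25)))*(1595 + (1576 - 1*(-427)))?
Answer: -8181852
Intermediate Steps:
d = -1530
(d + (6 + 30*(-25)))*(1595 + (1576 - 1*(-427))) = (-1530 + (6 + 30*(-25)))*(1595 + (1576 - 1*(-427))) = (-1530 + (6 - 750))*(1595 + (1576 + 427)) = (-1530 - 744)*(1595 + 2003) = -2274*3598 = -8181852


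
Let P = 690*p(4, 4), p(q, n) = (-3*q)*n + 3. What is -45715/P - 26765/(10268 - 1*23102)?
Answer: 342454/96255 ≈ 3.5578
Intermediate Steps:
p(q, n) = 3 - 3*n*q (p(q, n) = -3*n*q + 3 = 3 - 3*n*q)
P = -31050 (P = 690*(3 - 3*4*4) = 690*(3 - 48) = 690*(-45) = -31050)
-45715/P - 26765/(10268 - 1*23102) = -45715/(-31050) - 26765/(10268 - 1*23102) = -45715*(-1/31050) - 26765/(10268 - 23102) = 9143/6210 - 26765/(-12834) = 9143/6210 - 26765*(-1/12834) = 9143/6210 + 26765/12834 = 342454/96255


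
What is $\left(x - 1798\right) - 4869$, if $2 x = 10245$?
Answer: $- \frac{3089}{2} \approx -1544.5$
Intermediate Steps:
$x = \frac{10245}{2}$ ($x = \frac{1}{2} \cdot 10245 = \frac{10245}{2} \approx 5122.5$)
$\left(x - 1798\right) - 4869 = \left(\frac{10245}{2} - 1798\right) - 4869 = \frac{6649}{2} - 4869 = - \frac{3089}{2}$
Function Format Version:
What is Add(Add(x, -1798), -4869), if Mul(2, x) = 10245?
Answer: Rational(-3089, 2) ≈ -1544.5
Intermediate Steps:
x = Rational(10245, 2) (x = Mul(Rational(1, 2), 10245) = Rational(10245, 2) ≈ 5122.5)
Add(Add(x, -1798), -4869) = Add(Add(Rational(10245, 2), -1798), -4869) = Add(Rational(6649, 2), -4869) = Rational(-3089, 2)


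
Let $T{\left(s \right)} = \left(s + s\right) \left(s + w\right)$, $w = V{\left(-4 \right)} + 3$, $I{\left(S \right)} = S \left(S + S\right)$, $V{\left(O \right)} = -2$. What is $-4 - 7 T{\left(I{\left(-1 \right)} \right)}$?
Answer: $-88$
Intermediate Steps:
$I{\left(S \right)} = 2 S^{2}$ ($I{\left(S \right)} = S 2 S = 2 S^{2}$)
$w = 1$ ($w = -2 + 3 = 1$)
$T{\left(s \right)} = 2 s \left(1 + s\right)$ ($T{\left(s \right)} = \left(s + s\right) \left(s + 1\right) = 2 s \left(1 + s\right)$)
$-4 - 7 T{\left(I{\left(-1 \right)} \right)} = -4 - 7 \cdot 2 \cdot 2 \left(-1\right)^{2} \left(1 + 2 \left(-1\right)^{2}\right) = -4 - 7 \cdot 2 \cdot 2 \cdot 1 \left(1 + 2 \cdot 1\right) = -4 - 7 \cdot 2 \cdot 2 \left(1 + 2\right) = -4 - 7 \cdot 2 \cdot 2 \cdot 3 = -4 - 84 = -88$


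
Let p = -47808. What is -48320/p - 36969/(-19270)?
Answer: 42164693/14394690 ≈ 2.9292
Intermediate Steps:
-48320/p - 36969/(-19270) = -48320/(-47808) - 36969/(-19270) = -48320*(-1/47808) - 36969*(-1/19270) = 755/747 + 36969/19270 = 42164693/14394690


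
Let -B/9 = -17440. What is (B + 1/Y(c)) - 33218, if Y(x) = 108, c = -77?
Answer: 13364137/108 ≈ 1.2374e+5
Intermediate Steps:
B = 156960 (B = -9*(-17440) = 156960)
(B + 1/Y(c)) - 33218 = (156960 + 1/108) - 33218 = 16951681/108 - 33218 = 13364137/108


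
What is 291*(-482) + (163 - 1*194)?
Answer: -140293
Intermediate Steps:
291*(-482) + (163 - 1*194) = -140262 + (163 - 194) = -140262 - 31 = -140293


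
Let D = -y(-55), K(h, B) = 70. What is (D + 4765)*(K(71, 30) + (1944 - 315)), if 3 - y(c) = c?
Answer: 7997193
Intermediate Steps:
y(c) = 3 - c
D = -58 (D = -(3 - 1*(-55)) = -(3 + 55) = -1*58 = -58)
(D + 4765)*(K(71, 30) + (1944 - 315)) = (-58 + 4765)*(70 + (1944 - 315)) = 4707*(70 + 1629) = 4707*1699 = 7997193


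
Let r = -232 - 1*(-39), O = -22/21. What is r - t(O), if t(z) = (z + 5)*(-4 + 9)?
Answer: -4468/21 ≈ -212.76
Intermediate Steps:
O = -22/21 (O = -22*1/21 = -22/21 ≈ -1.0476)
t(z) = 25 + 5*z (t(z) = (5 + z)*5 = 25 + 5*z)
r = -193 (r = -232 + 39 = -193)
r - t(O) = -193 - (25 + 5*(-22/21)) = -193 - (25 - 110/21) = -193 - 1*415/21 = -193 - 415/21 = -4468/21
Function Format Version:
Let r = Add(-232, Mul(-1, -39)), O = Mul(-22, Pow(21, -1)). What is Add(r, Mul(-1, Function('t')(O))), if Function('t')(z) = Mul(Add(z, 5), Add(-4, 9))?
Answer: Rational(-4468, 21) ≈ -212.76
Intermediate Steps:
O = Rational(-22, 21) (O = Mul(-22, Rational(1, 21)) = Rational(-22, 21) ≈ -1.0476)
Function('t')(z) = Add(25, Mul(5, z)) (Function('t')(z) = Mul(Add(5, z), 5) = Add(25, Mul(5, z)))
r = -193 (r = Add(-232, 39) = -193)
Add(r, Mul(-1, Function('t')(O))) = Add(-193, Mul(-1, Add(25, Mul(5, Rational(-22, 21))))) = Add(-193, Mul(-1, Add(25, Rational(-110, 21)))) = Add(-193, Mul(-1, Rational(415, 21))) = Add(-193, Rational(-415, 21)) = Rational(-4468, 21)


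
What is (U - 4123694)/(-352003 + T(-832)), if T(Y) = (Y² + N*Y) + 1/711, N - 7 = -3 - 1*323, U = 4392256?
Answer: 95473791/215301110 ≈ 0.44344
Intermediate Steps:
N = -319 (N = 7 + (-3 - 1*323) = 7 + (-3 - 323) = 7 - 326 = -319)
T(Y) = 1/711 + Y² - 319*Y (T(Y) = (Y² - 319*Y) + 1/711 = 1/711 + Y² - 319*Y)
(U - 4123694)/(-352003 + T(-832)) = (4392256 - 4123694)/(-352003 + (1/711 + (-832)² - 319*(-832))) = 268562/(-352003 + (1/711 + 692224 + 265408)) = 268562/(-352003 + 680876353/711) = 268562/(430602220/711) = 268562*(711/430602220) = 95473791/215301110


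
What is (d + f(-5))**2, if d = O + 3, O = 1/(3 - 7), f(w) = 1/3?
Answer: 1369/144 ≈ 9.5069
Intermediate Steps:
f(w) = 1/3 (f(w) = 1*(1/3) = 1/3)
O = -1/4 (O = 1/(-4) = -1/4 ≈ -0.25000)
d = 11/4 (d = -1/4 + 3 = 11/4 ≈ 2.7500)
(d + f(-5))**2 = (11/4 + 1/3)**2 = (37/12)**2 = 1369/144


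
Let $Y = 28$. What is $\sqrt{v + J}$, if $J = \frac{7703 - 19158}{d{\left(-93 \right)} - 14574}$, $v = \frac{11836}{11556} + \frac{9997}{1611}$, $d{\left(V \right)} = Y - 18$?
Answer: $\frac{\sqrt{12630764896549803663}}{1255249314} \approx 2.8313$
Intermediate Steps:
$d{\left(V \right)} = 10$ ($d{\left(V \right)} = 28 - 18 = 10$)
$v = \frac{3738698}{517131}$ ($v = 11836 \cdot \frac{1}{11556} + 9997 \cdot \frac{1}{1611} = \frac{2959}{2889} + \frac{9997}{1611} = \frac{3738698}{517131} \approx 7.2297$)
$J = \frac{11455}{14564}$ ($J = \frac{7703 - 19158}{10 - 14574} = - \frac{11455}{-14564} = \left(-11455\right) \left(- \frac{1}{14564}\right) = \frac{11455}{14564} \approx 0.78653$)
$\sqrt{v + J} = \sqrt{\frac{3738698}{517131} + \frac{11455}{14564}} = \sqrt{\frac{60374133277}{7531495884}} = \frac{\sqrt{12630764896549803663}}{1255249314}$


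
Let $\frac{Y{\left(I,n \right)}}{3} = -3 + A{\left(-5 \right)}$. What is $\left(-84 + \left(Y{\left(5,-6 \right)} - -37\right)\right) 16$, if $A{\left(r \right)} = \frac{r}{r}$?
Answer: $-848$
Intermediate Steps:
$A{\left(r \right)} = 1$
$Y{\left(I,n \right)} = -6$ ($Y{\left(I,n \right)} = 3 \left(-3 + 1\right) = 3 \left(-2\right) = -6$)
$\left(-84 + \left(Y{\left(5,-6 \right)} - -37\right)\right) 16 = \left(-84 - -31\right) 16 = \left(-84 + \left(-6 + 37\right)\right) 16 = \left(-84 + 31\right) 16 = \left(-53\right) 16 = -848$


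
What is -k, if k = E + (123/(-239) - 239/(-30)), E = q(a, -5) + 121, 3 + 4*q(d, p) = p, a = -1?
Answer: -906661/7170 ≈ -126.45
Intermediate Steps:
q(d, p) = -¾ + p/4
E = 119 (E = (-¾ + (¼)*(-5)) + 121 = (-¾ - 5/4) + 121 = -2 + 121 = 119)
k = 906661/7170 (k = 119 + (123/(-239) - 239/(-30)) = 119 + (123*(-1/239) - 239*(-1/30)) = 119 + (-123/239 + 239/30) = 119 + 53431/7170 = 906661/7170 ≈ 126.45)
-k = -1*906661/7170 = -906661/7170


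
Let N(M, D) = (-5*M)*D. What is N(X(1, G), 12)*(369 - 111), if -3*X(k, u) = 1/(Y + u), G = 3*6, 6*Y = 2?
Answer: 3096/11 ≈ 281.45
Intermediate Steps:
Y = ⅓ (Y = (⅙)*2 = ⅓ ≈ 0.33333)
G = 18
X(k, u) = -1/(3*(⅓ + u))
N(M, D) = -5*D*M
N(X(1, G), 12)*(369 - 111) = (-5*12*(-1/(1 + 3*18)))*(369 - 111) = -5*12*(-1/(1 + 54))*258 = -5*12*(-1/55)*258 = (12/11)*258 = 3096/11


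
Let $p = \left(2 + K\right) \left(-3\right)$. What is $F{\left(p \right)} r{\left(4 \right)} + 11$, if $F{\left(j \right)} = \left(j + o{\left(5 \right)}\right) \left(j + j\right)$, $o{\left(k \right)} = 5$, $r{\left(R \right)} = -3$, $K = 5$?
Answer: $-2005$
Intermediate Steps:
$p = -21$ ($p = \left(2 + 5\right) \left(-3\right) = 7 \left(-3\right) = -21$)
$F{\left(j \right)} = 2 j \left(5 + j\right)$ ($F{\left(j \right)} = \left(j + 5\right) \left(j + j\right) = \left(5 + j\right) 2 j = 2 j \left(5 + j\right)$)
$F{\left(p \right)} r{\left(4 \right)} + 11 = 2 \left(-21\right) \left(5 - 21\right) \left(-3\right) + 11 = 2 \left(-21\right) \left(-16\right) \left(-3\right) + 11 = 672 \left(-3\right) + 11 = -2016 + 11 = -2005$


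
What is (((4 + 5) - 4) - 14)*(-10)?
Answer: 90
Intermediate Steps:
(((4 + 5) - 4) - 14)*(-10) = ((9 - 4) - 14)*(-10) = (5 - 14)*(-10) = -9*(-10) = 90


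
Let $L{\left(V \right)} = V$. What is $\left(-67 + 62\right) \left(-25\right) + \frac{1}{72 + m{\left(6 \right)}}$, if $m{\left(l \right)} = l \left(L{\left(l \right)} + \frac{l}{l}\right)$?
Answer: $\frac{14251}{114} \approx 125.01$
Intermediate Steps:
$m{\left(l \right)} = l \left(1 + l\right)$ ($m{\left(l \right)} = l \left(l + \frac{l}{l}\right) = l \left(l + 1\right) = l \left(1 + l\right)$)
$\left(-67 + 62\right) \left(-25\right) + \frac{1}{72 + m{\left(6 \right)}} = \left(-67 + 62\right) \left(-25\right) + \frac{1}{72 + 6 \left(1 + 6\right)} = \left(-5\right) \left(-25\right) + \frac{1}{72 + 6 \cdot 7} = 125 + \frac{1}{72 + 42} = 125 + \frac{1}{114} = \frac{14251}{114}$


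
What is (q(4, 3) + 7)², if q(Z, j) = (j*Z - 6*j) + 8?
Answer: 81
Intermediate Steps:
q(Z, j) = 8 - 6*j + Z*j (q(Z, j) = (Z*j - 6*j) + 8 = (-6*j + Z*j) + 8 = 8 - 6*j + Z*j)
(q(4, 3) + 7)² = ((8 - 6*3 + 4*3) + 7)² = ((8 - 18 + 12) + 7)² = (2 + 7)² = 9² = 81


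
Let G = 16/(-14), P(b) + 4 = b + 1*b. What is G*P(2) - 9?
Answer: -9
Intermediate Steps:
P(b) = -4 + 2*b (P(b) = -4 + (b + 1*b) = -4 + (b + b) = -4 + 2*b)
G = -8/7 (G = 16*(-1/14) = -8/7 ≈ -1.1429)
G*P(2) - 9 = -8*(-4 + 2*2)/7 - 9 = -8*(-4 + 4)/7 - 9 = -8/7*0 - 9 = 0 - 9 = -9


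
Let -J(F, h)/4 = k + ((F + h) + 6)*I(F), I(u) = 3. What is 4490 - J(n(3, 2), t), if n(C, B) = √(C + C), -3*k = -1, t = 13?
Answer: 14158/3 + 12*√6 ≈ 4748.7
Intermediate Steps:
k = ⅓ (k = -⅓*(-1) = ⅓ ≈ 0.33333)
n(C, B) = √2*√C (n(C, B) = √(2*C) = √2*√C)
J(F, h) = -220/3 - 12*F - 12*h (J(F, h) = -4*(⅓ + ((F + h) + 6)*3) = -4*(⅓ + (6 + F + h)*3) = -4*(⅓ + (18 + 3*F + 3*h)) = -4*(55/3 + 3*F + 3*h) = -220/3 - 12*F - 12*h)
4490 - J(n(3, 2), t) = 4490 - (-220/3 - 12*√2*√3 - 12*13) = 4490 - (-220/3 - 12*√6 - 156) = 4490 - (-688/3 - 12*√6) = 4490 + (688/3 + 12*√6) = 14158/3 + 12*√6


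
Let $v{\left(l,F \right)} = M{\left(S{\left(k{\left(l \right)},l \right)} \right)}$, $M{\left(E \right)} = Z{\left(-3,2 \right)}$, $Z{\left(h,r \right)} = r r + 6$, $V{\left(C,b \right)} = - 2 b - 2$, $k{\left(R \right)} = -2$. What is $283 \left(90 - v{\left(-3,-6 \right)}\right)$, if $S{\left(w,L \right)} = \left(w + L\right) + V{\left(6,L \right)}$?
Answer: $22640$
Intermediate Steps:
$V{\left(C,b \right)} = -2 - 2 b$
$Z{\left(h,r \right)} = 6 + r^{2}$ ($Z{\left(h,r \right)} = r^{2} + 6 = 6 + r^{2}$)
$S{\left(w,L \right)} = -2 + w - L$ ($S{\left(w,L \right)} = \left(w + L\right) - \left(2 + 2 L\right) = \left(L + w\right) - \left(2 + 2 L\right) = -2 + w - L$)
$M{\left(E \right)} = 10$ ($M{\left(E \right)} = 6 + 2^{2} = 6 + 4 = 10$)
$v{\left(l,F \right)} = 10$
$283 \left(90 - v{\left(-3,-6 \right)}\right) = 283 \left(90 - 10\right) = 283 \cdot 80 = 22640$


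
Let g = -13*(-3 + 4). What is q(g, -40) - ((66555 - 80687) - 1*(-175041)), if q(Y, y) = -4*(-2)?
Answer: -160901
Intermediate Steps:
g = -13 (g = -13*1 = -13)
q(Y, y) = 8
q(g, -40) - ((66555 - 80687) - 1*(-175041)) = 8 - ((66555 - 80687) - 1*(-175041)) = 8 - (-14132 + 175041) = 8 - 1*160909 = 8 - 160909 = -160901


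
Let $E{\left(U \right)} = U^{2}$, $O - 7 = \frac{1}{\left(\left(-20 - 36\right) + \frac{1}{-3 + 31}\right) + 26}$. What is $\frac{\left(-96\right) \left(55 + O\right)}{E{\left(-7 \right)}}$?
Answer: $- \frac{4991040}{41111} \approx -121.4$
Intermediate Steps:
$O = \frac{5845}{839}$ ($O = 7 + \frac{1}{\left(\left(-20 - 36\right) + \frac{1}{-3 + 31}\right) + 26} = 7 + \frac{1}{\left(-56 + \frac{1}{28}\right) + 26} = 7 + \frac{1}{- \frac{1567}{28} + 26} = 7 + \frac{1}{- \frac{839}{28}} = 7 - \frac{28}{839} = \frac{5845}{839} \approx 6.9666$)
$\frac{\left(-96\right) \left(55 + O\right)}{E{\left(-7 \right)}} = \frac{\left(-96\right) \left(55 + \frac{5845}{839}\right)}{\left(-7\right)^{2}} = \frac{\left(-96\right) \frac{51990}{839}}{49} = \left(- \frac{4991040}{839}\right) \frac{1}{49} = - \frac{4991040}{41111}$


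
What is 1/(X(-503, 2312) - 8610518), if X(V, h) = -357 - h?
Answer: -1/8613187 ≈ -1.1610e-7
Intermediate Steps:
1/(X(-503, 2312) - 8610518) = 1/((-357 - 1*2312) - 8610518) = 1/((-357 - 2312) - 8610518) = 1/(-2669 - 8610518) = 1/(-8613187) = -1/8613187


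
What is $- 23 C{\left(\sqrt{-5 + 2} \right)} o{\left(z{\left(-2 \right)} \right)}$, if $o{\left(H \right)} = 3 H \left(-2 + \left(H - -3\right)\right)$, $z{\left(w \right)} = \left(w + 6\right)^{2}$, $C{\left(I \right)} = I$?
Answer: $- 18768 i \sqrt{3} \approx - 32507.0 i$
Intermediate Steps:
$z{\left(w \right)} = \left(6 + w\right)^{2}$
$o{\left(H \right)} = 3 H \left(1 + H\right)$ ($o{\left(H \right)} = 3 H \left(-2 + \left(H + 3\right)\right) = 3 H \left(-2 + \left(3 + H\right)\right) = 3 H \left(1 + H\right)$)
$- 23 C{\left(\sqrt{-5 + 2} \right)} o{\left(z{\left(-2 \right)} \right)} = - 23 \sqrt{-5 + 2} \cdot 3 \left(6 - 2\right)^{2} \left(1 + \left(6 - 2\right)^{2}\right) = - 23 \sqrt{-3} \cdot 3 \cdot 4^{2} \left(1 + 4^{2}\right) = - 23 i \sqrt{3} \cdot 3 \cdot 16 \left(1 + 16\right) = - 23 i \sqrt{3} \cdot 3 \cdot 16 \cdot 17 = - 23 i \sqrt{3} \cdot 816 = - 18768 i \sqrt{3}$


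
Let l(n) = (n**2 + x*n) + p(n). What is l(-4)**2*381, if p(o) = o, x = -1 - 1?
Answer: 152400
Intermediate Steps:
x = -2
l(n) = n**2 - n (l(n) = (n**2 - 2*n) + n = n**2 - n)
l(-4)**2*381 = (-4*(-1 - 4))**2*381 = (-4*(-5))**2*381 = 20**2*381 = 400*381 = 152400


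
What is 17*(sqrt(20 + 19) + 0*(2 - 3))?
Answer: 17*sqrt(39) ≈ 106.16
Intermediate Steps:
17*(sqrt(20 + 19) + 0*(2 - 3)) = 17*(sqrt(39) + 0*(-1)) = 17*(sqrt(39) + 0) = 17*sqrt(39)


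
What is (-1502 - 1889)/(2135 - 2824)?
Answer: 3391/689 ≈ 4.9216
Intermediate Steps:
(-1502 - 1889)/(2135 - 2824) = -3391/(-689) = -3391*(-1/689) = 3391/689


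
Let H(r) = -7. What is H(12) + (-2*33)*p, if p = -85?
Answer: 5603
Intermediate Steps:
H(12) + (-2*33)*p = -7 - 2*33*(-85) = -7 - 66*(-85) = -7 + 5610 = 5603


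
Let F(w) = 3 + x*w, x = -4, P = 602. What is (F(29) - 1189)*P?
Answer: -783804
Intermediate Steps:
F(w) = 3 - 4*w
(F(29) - 1189)*P = ((3 - 4*29) - 1189)*602 = ((3 - 116) - 1189)*602 = (-113 - 1189)*602 = -1302*602 = -783804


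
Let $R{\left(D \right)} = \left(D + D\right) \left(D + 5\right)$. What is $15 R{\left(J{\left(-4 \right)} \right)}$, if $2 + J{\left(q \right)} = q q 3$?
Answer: $70380$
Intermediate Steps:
$J{\left(q \right)} = -2 + 3 q^{2}$ ($J{\left(q \right)} = -2 + q q 3 = -2 + q^{2} \cdot 3 = -2 + 3 q^{2}$)
$R{\left(D \right)} = 2 D \left(5 + D\right)$
$15 R{\left(J{\left(-4 \right)} \right)} = 15 \cdot 2 \left(-2 + 3 \left(-4\right)^{2}\right) \left(5 - \left(2 - 3 \left(-4\right)^{2}\right)\right) = 15 \cdot 2 \left(-2 + 3 \cdot 16\right) \left(5 + \left(-2 + 3 \cdot 16\right)\right) = 15 \cdot 2 \left(-2 + 48\right) \left(5 + \left(-2 + 48\right)\right) = 15 \cdot 2 \cdot 46 \left(5 + 46\right) = 15 \cdot 2 \cdot 46 \cdot 51 = 15 \cdot 4692 = 70380$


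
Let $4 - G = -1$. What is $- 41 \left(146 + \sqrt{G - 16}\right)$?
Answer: $-5986 - 41 i \sqrt{11} \approx -5986.0 - 135.98 i$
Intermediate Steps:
$G = 5$ ($G = 4 - -1 = 4 + 1 = 5$)
$- 41 \left(146 + \sqrt{G - 16}\right) = - 41 \left(146 + \sqrt{5 - 16}\right) = - 41 \left(146 + \sqrt{-11}\right) = - 41 \left(146 + i \sqrt{11}\right) = -5986 - 41 i \sqrt{11}$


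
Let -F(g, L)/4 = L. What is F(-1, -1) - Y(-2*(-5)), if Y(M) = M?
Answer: -6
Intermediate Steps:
F(g, L) = -4*L
F(-1, -1) - Y(-2*(-5)) = -4*(-1) - (-2)*(-5) = 4 - 1*10 = 4 - 10 = -6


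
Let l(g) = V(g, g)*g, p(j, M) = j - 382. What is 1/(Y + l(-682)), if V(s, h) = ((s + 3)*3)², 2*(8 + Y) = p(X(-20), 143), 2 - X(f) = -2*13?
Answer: -1/2829869843 ≈ -3.5337e-10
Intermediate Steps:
X(f) = 28 (X(f) = 2 - (-2)*13 = 2 - 1*(-26) = 2 + 26 = 28)
p(j, M) = -382 + j
Y = -185 (Y = -8 + (-382 + 28)/2 = -8 + (½)*(-354) = -8 - 177 = -185)
V(s, h) = (9 + 3*s)² (V(s, h) = ((3 + s)*3)² = (9 + 3*s)²)
l(g) = 9*g*(3 + g)² (l(g) = (9*(3 + g)²)*g = 9*g*(3 + g)²)
1/(Y + l(-682)) = 1/(-185 + 9*(-682)*(3 - 682)²) = 1/(-185 + 9*(-682)*(-679)²) = 1/(-185 + 9*(-682)*461041) = 1/(-185 - 2829869658) = 1/(-2829869843) = -1/2829869843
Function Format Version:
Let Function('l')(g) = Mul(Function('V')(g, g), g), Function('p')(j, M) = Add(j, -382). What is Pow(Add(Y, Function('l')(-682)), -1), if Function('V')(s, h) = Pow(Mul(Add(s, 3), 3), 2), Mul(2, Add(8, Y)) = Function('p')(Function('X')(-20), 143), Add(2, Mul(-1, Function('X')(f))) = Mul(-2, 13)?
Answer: Rational(-1, 2829869843) ≈ -3.5337e-10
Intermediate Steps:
Function('X')(f) = 28 (Function('X')(f) = Add(2, Mul(-1, Mul(-2, 13))) = Add(2, Mul(-1, -26)) = Add(2, 26) = 28)
Function('p')(j, M) = Add(-382, j)
Y = -185 (Y = Add(-8, Mul(Rational(1, 2), Add(-382, 28))) = Add(-8, Mul(Rational(1, 2), -354)) = Add(-8, -177) = -185)
Function('V')(s, h) = Pow(Add(9, Mul(3, s)), 2) (Function('V')(s, h) = Pow(Mul(Add(3, s), 3), 2) = Pow(Add(9, Mul(3, s)), 2))
Function('l')(g) = Mul(9, g, Pow(Add(3, g), 2)) (Function('l')(g) = Mul(Mul(9, Pow(Add(3, g), 2)), g) = Mul(9, g, Pow(Add(3, g), 2)))
Pow(Add(Y, Function('l')(-682)), -1) = Pow(Add(-185, Mul(9, -682, Pow(Add(3, -682), 2))), -1) = Pow(Add(-185, Mul(9, -682, Pow(-679, 2))), -1) = Pow(Add(-185, Mul(9, -682, 461041)), -1) = Pow(Add(-185, -2829869658), -1) = Pow(-2829869843, -1) = Rational(-1, 2829869843)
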